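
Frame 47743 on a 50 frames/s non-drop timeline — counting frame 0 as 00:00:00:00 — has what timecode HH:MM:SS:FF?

47743 ÷ 50 = 954 full seconds, remainder 43 frames.
954 s = 0 h 15 min 54 s.
Timecode: 00:15:54:43.

00:15:54:43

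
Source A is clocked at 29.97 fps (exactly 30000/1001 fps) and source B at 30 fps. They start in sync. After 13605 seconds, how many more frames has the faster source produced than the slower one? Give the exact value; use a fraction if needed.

408150/1001 frames

A emits 30000/1001 × 13605 = 408150000/1001 frames; B emits 30 × 13605 = 408150.
Difference = 408150/1001 frames (≈ 407.7423); B is ahead of A.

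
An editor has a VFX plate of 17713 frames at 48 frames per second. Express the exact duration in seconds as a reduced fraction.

17713/48 seconds

Running time = 17713 ÷ (48) = 17713 × 1/48 = 17713/48 s.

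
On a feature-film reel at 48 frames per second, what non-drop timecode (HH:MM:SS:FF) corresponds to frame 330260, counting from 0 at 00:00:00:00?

330260 ÷ 48 = 6880 full seconds, remainder 20 frames.
6880 s = 1 h 54 min 40 s.
Timecode: 01:54:40:20.

01:54:40:20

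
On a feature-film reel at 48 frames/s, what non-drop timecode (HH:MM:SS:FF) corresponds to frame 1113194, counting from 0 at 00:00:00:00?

06:26:31:26

1113194 ÷ 48 = 23191 full seconds, remainder 26 frames.
23191 s = 6 h 26 min 31 s.
Timecode: 06:26:31:26.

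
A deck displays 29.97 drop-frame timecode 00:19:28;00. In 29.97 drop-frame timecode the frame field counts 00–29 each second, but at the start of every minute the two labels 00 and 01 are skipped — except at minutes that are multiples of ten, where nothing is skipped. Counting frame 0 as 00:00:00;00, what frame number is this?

35004

As if non-drop at 30 labels/s: (0 × 3600 + 19 × 60 + 28) × 30 + 0 = 35040.
Minute boundaries passed: 19; those not divisible by 10: 19 − 1 = 18; dropped labels = 2 × 18 = 36.
Actual frame index = 35040 − 36 = 35004.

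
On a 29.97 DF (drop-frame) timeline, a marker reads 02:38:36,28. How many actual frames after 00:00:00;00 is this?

285222

Complete 10-minute blocks: 15, each 17982 frames → 269730.
Remaining 8 whole minutes in the current block: 1800 + 7 × 1798 = 14386 frames.
Within the current minute: 36 × 30 + 28 − 2 = 1106 (labels ;00/;01 skipped at this minute). Total = 269730 + 14386 + 1106 = 285222.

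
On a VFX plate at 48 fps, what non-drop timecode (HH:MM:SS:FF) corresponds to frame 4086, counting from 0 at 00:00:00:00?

4086 ÷ 48 = 85 full seconds, remainder 6 frames.
85 s = 0 h 1 min 25 s.
Timecode: 00:01:25:06.

00:01:25:06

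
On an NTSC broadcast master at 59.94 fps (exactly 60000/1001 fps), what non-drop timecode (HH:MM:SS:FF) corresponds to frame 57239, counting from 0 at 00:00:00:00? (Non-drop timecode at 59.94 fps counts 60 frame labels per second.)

57239 ÷ 60 = 953 full seconds, remainder 59 frames.
953 s = 0 h 15 min 53 s.
Timecode: 00:15:53:59.

00:15:53:59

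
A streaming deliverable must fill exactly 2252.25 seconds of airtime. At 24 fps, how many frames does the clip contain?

54054 frames

Frames = 2252.25 × 24 = 54054.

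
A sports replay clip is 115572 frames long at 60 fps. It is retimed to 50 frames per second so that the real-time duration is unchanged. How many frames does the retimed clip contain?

Target frames = source frames × (target rate / source rate) = 115572 × (50)/(60) = 115572 × 5/6 = 96310.

96310 frames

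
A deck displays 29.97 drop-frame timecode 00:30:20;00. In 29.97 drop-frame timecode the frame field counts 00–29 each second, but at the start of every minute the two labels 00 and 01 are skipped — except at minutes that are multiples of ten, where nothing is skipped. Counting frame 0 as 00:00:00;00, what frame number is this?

54546

As if non-drop at 30 labels/s: (0 × 3600 + 30 × 60 + 20) × 30 + 0 = 54600.
Minute boundaries passed: 30; those not divisible by 10: 30 − 3 = 27; dropped labels = 2 × 27 = 54.
Actual frame index = 54600 − 54 = 54546.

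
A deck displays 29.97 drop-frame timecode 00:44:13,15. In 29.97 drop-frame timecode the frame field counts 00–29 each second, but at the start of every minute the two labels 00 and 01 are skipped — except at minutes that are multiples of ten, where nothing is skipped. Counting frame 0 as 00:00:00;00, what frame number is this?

Complete 10-minute blocks: 4, each 17982 frames → 71928.
Remaining 4 whole minutes in the current block: 1800 + 3 × 1798 = 7194 frames.
Within the current minute: 13 × 30 + 15 − 2 = 403 (labels ;00/;01 skipped at this minute). Total = 71928 + 7194 + 403 = 79525.

79525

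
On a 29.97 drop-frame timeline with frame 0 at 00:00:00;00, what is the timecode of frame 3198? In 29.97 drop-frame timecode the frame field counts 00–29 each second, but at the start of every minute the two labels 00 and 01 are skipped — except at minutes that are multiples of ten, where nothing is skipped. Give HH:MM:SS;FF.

Each 10-minute DF block holds 10 × 60 × 30 − 9 × 2 = 17982 frames. 3198 ÷ 17982 → 0 full blocks, remainder 3198.
Within the partial block the first minute is 1800 frames and each further minute 1798, so 1 further minute boundary passed. Total skipped labels = 18 × 0 + 2 × 1 = 2.
Non-drop label index = 3198 + 2 = 3200; at 30 labels/s that is 00:01:46:20, i.e. DF 00:01:46;20.

00:01:46;20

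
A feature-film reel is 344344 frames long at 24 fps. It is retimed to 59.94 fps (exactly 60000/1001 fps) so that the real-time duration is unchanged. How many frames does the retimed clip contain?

860000 frames

Target frames = source frames × (target rate / source rate) = 344344 × (60000/1001)/(24) = 344344 × 2500/1001 = 860000.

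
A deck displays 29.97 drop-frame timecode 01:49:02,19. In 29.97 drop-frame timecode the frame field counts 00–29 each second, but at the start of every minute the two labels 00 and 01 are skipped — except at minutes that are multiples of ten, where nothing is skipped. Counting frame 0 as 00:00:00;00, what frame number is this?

196081

As if non-drop at 30 labels/s: (1 × 3600 + 49 × 60 + 2) × 30 + 19 = 196279.
Minute boundaries passed: 109; those not divisible by 10: 109 − 10 = 99; dropped labels = 2 × 99 = 198.
Actual frame index = 196279 − 198 = 196081.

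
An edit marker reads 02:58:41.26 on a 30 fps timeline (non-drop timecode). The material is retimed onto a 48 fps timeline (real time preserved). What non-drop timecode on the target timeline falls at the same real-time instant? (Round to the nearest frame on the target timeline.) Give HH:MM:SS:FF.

02:58:41:42

Source frame index: (2×3600 + 58×60 + 41) × 30 + 26 = 321656.
Real time: 321656 / (30) = 160828/15 s.
Target frame: (160828/15) × (48) = 2573248/5 ≈ 514649.600 → 514650.
At 48 labels/s: frame 514650 → 02:58:41:42.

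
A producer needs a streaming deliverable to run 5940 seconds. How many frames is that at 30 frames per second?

178200 frames

Frames = 5940 × 30 = 178200.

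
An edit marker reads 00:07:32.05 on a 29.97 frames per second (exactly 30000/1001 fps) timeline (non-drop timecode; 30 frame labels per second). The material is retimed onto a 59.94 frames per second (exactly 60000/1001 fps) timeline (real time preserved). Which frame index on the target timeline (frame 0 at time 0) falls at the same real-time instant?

Source frame index: (0×3600 + 7×60 + 32) × 30 + 5 = 13565.
Real time: 13565 / (30000/1001) = 2715713/6000 s.
Target frame: (2715713/6000) × (60000/1001) = 27130.

frame 27130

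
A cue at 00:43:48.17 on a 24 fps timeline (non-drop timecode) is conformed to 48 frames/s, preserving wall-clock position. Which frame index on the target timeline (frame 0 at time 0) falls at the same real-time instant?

Source frame index: (0×3600 + 43×60 + 48) × 24 + 17 = 63089.
Real time: 63089 / (24) = 63089/24 s.
Target frame: (63089/24) × (48) = 126178.

frame 126178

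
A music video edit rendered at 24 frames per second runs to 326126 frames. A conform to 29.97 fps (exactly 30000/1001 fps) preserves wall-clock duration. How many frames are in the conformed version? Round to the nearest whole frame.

Frames at target rate = 326126 × (30000/1001) / (24) = 407657500/1001 ≈ 407250.250.
Nearest whole frame: 407250.

407250 frames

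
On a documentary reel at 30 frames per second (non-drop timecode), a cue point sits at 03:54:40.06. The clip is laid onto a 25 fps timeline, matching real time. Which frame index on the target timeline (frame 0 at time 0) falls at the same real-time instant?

Source frame index: (3×3600 + 54×60 + 40) × 30 + 6 = 422406.
Real time: 422406 / (30) = 70401/5 s.
Target frame: (70401/5) × (25) = 352005.

frame 352005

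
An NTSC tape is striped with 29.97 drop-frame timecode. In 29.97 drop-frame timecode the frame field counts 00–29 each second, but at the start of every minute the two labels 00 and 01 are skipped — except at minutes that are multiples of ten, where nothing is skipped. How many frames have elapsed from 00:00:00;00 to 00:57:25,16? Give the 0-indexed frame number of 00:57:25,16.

103262

As if non-drop at 30 labels/s: (0 × 3600 + 57 × 60 + 25) × 30 + 16 = 103366.
Minute boundaries passed: 57; those not divisible by 10: 57 − 5 = 52; dropped labels = 2 × 52 = 104.
Actual frame index = 103366 − 104 = 103262.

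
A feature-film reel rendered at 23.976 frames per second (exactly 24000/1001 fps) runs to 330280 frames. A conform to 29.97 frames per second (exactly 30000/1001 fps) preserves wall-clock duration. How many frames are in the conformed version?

Target frames = source frames × (target rate / source rate) = 330280 × (30000/1001)/(24000/1001) = 330280 × 5/4 = 412850.

412850 frames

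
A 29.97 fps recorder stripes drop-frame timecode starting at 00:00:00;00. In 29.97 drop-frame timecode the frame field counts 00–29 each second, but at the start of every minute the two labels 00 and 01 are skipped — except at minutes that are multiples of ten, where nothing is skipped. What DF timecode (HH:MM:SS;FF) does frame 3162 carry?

00:01:45;14

Each 10-minute DF block holds 10 × 60 × 30 − 9 × 2 = 17982 frames. 3162 ÷ 17982 → 0 full blocks, remainder 3162.
Within the partial block the first minute is 1800 frames and each further minute 1798, so 1 further minute boundary passed. Total skipped labels = 18 × 0 + 2 × 1 = 2.
Non-drop label index = 3162 + 2 = 3164; at 30 labels/s that is 00:01:45:14, i.e. DF 00:01:45;14.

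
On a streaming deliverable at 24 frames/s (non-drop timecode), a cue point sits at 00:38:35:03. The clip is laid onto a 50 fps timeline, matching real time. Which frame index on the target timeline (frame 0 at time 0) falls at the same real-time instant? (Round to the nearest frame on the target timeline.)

Source frame index: (0×3600 + 38×60 + 35) × 24 + 3 = 55563.
Real time: 55563 / (24) = 18521/8 s.
Target frame: (18521/8) × (50) = 463025/4 ≈ 115756.250 → 115756.

frame 115756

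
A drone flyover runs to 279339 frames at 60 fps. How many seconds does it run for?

Running time = 279339 / (60) = 4655.65 s.

4655.65 seconds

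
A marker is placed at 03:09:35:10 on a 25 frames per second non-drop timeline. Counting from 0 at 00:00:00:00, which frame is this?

frame 284385

Total seconds to the label: (3 × 3600 + 9 × 60 + 35) = 11375.
Frame index = 11375 × 25 + 10 = 284385.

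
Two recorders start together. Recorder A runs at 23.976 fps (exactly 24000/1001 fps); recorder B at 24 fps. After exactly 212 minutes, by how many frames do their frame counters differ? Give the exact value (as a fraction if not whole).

305280/1001 frames

212 min = 12720 s.
A emits 24000/1001 × 12720 = 305280000/1001 frames; B emits 24 × 12720 = 305280.
Difference = 305280/1001 frames (≈ 304.9750); B is ahead of A.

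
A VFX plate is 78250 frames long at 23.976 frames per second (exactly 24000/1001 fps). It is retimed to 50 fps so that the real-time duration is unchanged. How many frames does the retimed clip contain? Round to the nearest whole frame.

163184 frames

Frames at target rate = 78250 × (50) / (24000/1001) = 7832825/48 ≈ 163183.854.
Nearest whole frame: 163184.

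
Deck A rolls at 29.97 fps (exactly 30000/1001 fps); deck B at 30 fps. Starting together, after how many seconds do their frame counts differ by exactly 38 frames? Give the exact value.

19019/15 seconds

The gap grows by |30 − 30000/1001| = 30/1001 frames per second.
Time for a 38-frame gap: 38 ÷ (30/1001) = 19019/15 s.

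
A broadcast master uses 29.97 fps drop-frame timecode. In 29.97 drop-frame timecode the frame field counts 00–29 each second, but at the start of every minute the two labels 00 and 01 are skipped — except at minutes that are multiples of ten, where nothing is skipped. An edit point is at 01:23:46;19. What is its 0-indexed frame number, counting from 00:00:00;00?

As if non-drop at 30 labels/s: (1 × 3600 + 23 × 60 + 46) × 30 + 19 = 150799.
Minute boundaries passed: 83; those not divisible by 10: 83 − 8 = 75; dropped labels = 2 × 75 = 150.
Actual frame index = 150799 − 150 = 150649.

150649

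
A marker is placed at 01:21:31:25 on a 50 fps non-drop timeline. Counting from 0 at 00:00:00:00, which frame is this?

Total seconds to the label: (1 × 3600 + 21 × 60 + 31) = 4891.
Frame index = 4891 × 50 + 25 = 244575.

frame 244575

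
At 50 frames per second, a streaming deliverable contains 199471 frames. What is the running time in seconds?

Running time = 199471 / (50) = 3989.42 s.

3989.42 seconds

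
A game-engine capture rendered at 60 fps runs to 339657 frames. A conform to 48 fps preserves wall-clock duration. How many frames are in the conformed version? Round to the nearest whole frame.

Frames at target rate = 339657 × (48) / (60) = 1358628/5 ≈ 271725.600.
Nearest whole frame: 271726.

271726 frames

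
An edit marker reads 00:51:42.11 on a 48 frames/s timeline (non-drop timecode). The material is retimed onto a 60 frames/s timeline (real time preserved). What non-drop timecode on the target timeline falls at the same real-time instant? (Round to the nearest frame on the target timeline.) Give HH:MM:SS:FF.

Source frame index: (0×3600 + 51×60 + 42) × 48 + 11 = 148907.
Real time: 148907 / (48) = 148907/48 s.
Target frame: (148907/48) × (60) = 744535/4 ≈ 186133.750 → 186134.
At 60 labels/s: frame 186134 → 00:51:42:14.

00:51:42:14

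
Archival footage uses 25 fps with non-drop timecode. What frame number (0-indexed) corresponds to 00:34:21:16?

Total seconds to the label: (0 × 3600 + 34 × 60 + 21) = 2061.
Frame index = 2061 × 25 + 16 = 51541.

51541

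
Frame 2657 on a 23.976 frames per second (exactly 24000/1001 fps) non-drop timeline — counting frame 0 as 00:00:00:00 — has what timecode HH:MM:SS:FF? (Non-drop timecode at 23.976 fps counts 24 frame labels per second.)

2657 ÷ 24 = 110 full seconds, remainder 17 frames.
110 s = 0 h 1 min 50 s.
Timecode: 00:01:50:17.

00:01:50:17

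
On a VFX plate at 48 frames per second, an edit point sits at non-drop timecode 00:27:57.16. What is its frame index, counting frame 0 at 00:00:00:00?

Total seconds to the label: (0 × 3600 + 27 × 60 + 57) = 1677.
Frame index = 1677 × 48 + 16 = 80512.

80512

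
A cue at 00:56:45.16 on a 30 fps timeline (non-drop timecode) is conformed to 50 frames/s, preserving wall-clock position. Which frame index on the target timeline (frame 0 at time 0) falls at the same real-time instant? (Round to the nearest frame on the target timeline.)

frame 170277

Source frame index: (0×3600 + 56×60 + 45) × 30 + 16 = 102166.
Real time: 102166 / (30) = 51083/15 s.
Target frame: (51083/15) × (50) = 510830/3 ≈ 170276.667 → 170277.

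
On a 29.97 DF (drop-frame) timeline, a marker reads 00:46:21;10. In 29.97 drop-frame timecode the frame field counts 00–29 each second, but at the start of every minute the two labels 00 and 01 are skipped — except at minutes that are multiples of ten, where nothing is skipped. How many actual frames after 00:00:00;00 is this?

As if non-drop at 30 labels/s: (0 × 3600 + 46 × 60 + 21) × 30 + 10 = 83440.
Minute boundaries passed: 46; those not divisible by 10: 46 − 4 = 42; dropped labels = 2 × 42 = 84.
Actual frame index = 83440 − 84 = 83356.

83356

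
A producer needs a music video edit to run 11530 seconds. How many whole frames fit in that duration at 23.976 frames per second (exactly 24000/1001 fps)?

276443 frames

Frames = 11530 × 24000/1001 = 276720000/1001 ≈ 276443.5564.
Complete frames: 276443.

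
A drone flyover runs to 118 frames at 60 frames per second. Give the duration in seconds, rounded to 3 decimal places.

Running time = 118 × 1/60 = 59/30 s ≈ 1.967 s.

1.967 seconds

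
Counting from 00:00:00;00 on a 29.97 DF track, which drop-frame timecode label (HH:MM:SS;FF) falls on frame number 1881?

Each 10-minute DF block holds 10 × 60 × 30 − 9 × 2 = 17982 frames. 1881 ÷ 17982 → 0 full blocks, remainder 1881.
Within the partial block the first minute is 1800 frames and each further minute 1798, so 1 further minute boundary passed. Total skipped labels = 18 × 0 + 2 × 1 = 2.
Non-drop label index = 1881 + 2 = 1883; at 30 labels/s that is 00:01:02:23, i.e. DF 00:01:02;23.

00:01:02;23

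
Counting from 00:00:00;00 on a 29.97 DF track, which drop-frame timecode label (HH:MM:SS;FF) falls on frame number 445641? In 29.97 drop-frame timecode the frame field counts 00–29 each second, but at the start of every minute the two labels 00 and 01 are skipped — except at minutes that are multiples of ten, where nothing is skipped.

04:07:49;17

Ten DF minutes hold 17982 frames, so frame 445641 lies in block 24 (frames 431568–449549) with 14073 frames into that block.
The block's first minute is 1800 frames and the rest 1798 each; 14073 frames reaches minute 7, so 24 × 18 + 7 × 2 = 446 labels have been skipped so far.
Adding those back, label number 445641 + 446 = 446087 at 30 labels/s is 14869 s + 17 f = 4 h 7 min 49 s frame 17, i.e. 04:07:49;17.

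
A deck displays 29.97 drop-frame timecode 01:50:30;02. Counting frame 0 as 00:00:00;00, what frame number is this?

Complete 10-minute blocks: 11, each 17982 frames → 197802.
Remaining 0 whole minutes in the current block: 0 frames.
Within the current minute: 30 × 30 + 2 = 902. Total = 197802 + 0 + 902 = 198704.

198704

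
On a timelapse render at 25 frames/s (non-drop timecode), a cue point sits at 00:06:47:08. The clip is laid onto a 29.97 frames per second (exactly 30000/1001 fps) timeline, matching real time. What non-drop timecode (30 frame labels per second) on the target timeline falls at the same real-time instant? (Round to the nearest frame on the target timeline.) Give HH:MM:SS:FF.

Source frame index: (0×3600 + 6×60 + 47) × 25 + 8 = 10183.
Real time: 10183 / (25) = 10183/25 s.
Target frame: (10183/25) × (30000/1001) = 12219600/1001 ≈ 12207.393 → 12207.
At 30 labels/s: frame 12207 → 00:06:46:27.

00:06:46:27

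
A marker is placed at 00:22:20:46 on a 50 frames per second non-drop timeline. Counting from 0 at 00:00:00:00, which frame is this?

Total seconds to the label: (0 × 3600 + 22 × 60 + 20) = 1340.
Frame index = 1340 × 50 + 46 = 67046.

frame 67046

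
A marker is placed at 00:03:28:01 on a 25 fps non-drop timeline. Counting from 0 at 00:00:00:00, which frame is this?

5201

Total seconds to the label: (0 × 3600 + 3 × 60 + 28) = 208.
Frame index = 208 × 25 + 1 = 5201.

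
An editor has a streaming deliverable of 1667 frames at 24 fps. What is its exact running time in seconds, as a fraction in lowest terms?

1667/24 seconds

Running time = 1667 ÷ (24) = 1667 × 1/24 = 1667/24 s.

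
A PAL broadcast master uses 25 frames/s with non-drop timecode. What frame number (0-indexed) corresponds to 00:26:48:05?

frame 40205

Total seconds to the label: (0 × 3600 + 26 × 60 + 48) = 1608.
Frame index = 1608 × 25 + 5 = 40205.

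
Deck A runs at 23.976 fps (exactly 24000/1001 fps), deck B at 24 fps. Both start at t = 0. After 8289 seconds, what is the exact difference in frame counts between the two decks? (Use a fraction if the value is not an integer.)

198936/1001 frames

A emits 24000/1001 × 8289 = 198936000/1001 frames; B emits 24 × 8289 = 198936.
Difference = 198936/1001 frames (≈ 198.7373); B is ahead of A.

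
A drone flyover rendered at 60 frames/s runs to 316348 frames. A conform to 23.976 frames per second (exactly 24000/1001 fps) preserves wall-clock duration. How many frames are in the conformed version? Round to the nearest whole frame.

126413 frames

Frames at target rate = 316348 × (24000/1001) / (60) = 126539200/1001 ≈ 126412.787.
Nearest whole frame: 126413.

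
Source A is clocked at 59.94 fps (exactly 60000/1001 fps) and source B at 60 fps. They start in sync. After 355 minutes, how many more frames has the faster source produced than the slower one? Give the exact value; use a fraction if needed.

1278000/1001 frames

355 min = 21300 s.
A emits 60000/1001 × 21300 = 1278000000/1001 frames; B emits 60 × 21300 = 1278000.
Difference = 1278000/1001 frames (≈ 1276.7233); B is ahead of A.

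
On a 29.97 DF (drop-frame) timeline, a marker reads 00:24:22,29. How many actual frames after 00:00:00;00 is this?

Complete 10-minute blocks: 2, each 17982 frames → 35964.
Remaining 4 whole minutes in the current block: 1800 + 3 × 1798 = 7194 frames.
Within the current minute: 22 × 30 + 29 − 2 = 687 (labels ;00/;01 skipped at this minute). Total = 35964 + 7194 + 687 = 43845.

43845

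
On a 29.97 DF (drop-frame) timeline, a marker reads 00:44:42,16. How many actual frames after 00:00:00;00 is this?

Complete 10-minute blocks: 4, each 17982 frames → 71928.
Remaining 4 whole minutes in the current block: 1800 + 3 × 1798 = 7194 frames.
Within the current minute: 42 × 30 + 16 − 2 = 1274 (labels ;00/;01 skipped at this minute). Total = 71928 + 7194 + 1274 = 80396.

80396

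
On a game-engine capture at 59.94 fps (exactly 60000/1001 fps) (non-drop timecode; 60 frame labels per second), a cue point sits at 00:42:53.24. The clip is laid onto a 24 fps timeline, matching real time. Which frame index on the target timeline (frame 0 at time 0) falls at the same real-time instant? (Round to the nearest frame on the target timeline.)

frame 61823

Source frame index: (0×3600 + 42×60 + 53) × 60 + 24 = 154404.
Real time: 154404 / (60000/1001) = 12879867/5000 s.
Target frame: (12879867/5000) × (24) = 38639601/625 ≈ 61823.362 → 61823.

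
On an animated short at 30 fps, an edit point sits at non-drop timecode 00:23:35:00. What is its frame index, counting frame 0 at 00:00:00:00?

frame 42450

Total seconds to the label: (0 × 3600 + 23 × 60 + 35) = 1415.
Frame index = 1415 × 30 + 0 = 42450.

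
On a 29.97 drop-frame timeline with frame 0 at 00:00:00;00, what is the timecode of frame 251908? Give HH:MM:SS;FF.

Each 10-minute DF block holds 10 × 60 × 30 − 9 × 2 = 17982 frames. 251908 ÷ 17982 → 14 full blocks, remainder 160.
Within the partial block the first minute is 1800 frames and each further minute 1798, so 0 further minute boundaries passed. Total skipped labels = 18 × 14 + 2 × 0 = 252.
Non-drop label index = 251908 + 252 = 252160; at 30 labels/s that is 02:20:05:10, i.e. DF 02:20:05;10.

02:20:05;10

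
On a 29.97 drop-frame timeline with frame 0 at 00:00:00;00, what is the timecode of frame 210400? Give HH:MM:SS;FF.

01:57:00;12

Ten DF minutes hold 17982 frames, so frame 210400 lies in block 11 (frames 197802–215783) with 12598 frames into that block.
The block's first minute is 1800 frames and the rest 1798 each; 12598 frames reaches minute 7, so 11 × 18 + 7 × 2 = 212 labels have been skipped so far.
Adding those back, label number 210400 + 212 = 210612 at 30 labels/s is 7020 s + 12 f = 1 h 57 min 0 s frame 12, i.e. 01:57:00;12.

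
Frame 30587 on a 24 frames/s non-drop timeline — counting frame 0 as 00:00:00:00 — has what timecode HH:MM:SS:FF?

00:21:14:11

30587 ÷ 24 = 1274 full seconds, remainder 11 frames.
1274 s = 0 h 21 min 14 s.
Timecode: 00:21:14:11.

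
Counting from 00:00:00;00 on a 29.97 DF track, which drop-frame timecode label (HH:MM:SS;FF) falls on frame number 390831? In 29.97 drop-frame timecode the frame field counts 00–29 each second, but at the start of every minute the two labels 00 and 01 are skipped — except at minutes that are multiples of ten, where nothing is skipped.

Each 10-minute DF block holds 10 × 60 × 30 − 9 × 2 = 17982 frames. 390831 ÷ 17982 → 21 full blocks, remainder 13209.
Within the partial block the first minute is 1800 frames and each further minute 1798, so 7 further minute boundaries passed. Total skipped labels = 18 × 21 + 2 × 7 = 392.
Non-drop label index = 390831 + 392 = 391223; at 30 labels/s that is 03:37:20:23, i.e. DF 03:37:20;23.

03:37:20;23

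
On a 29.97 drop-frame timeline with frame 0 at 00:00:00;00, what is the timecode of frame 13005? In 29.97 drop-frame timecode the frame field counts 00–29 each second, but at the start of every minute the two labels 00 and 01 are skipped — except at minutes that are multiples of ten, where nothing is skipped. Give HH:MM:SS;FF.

Each 10-minute DF block holds 10 × 60 × 30 − 9 × 2 = 17982 frames. 13005 ÷ 17982 → 0 full blocks, remainder 13005.
Within the partial block the first minute is 1800 frames and each further minute 1798, so 7 further minute boundaries passed. Total skipped labels = 18 × 0 + 2 × 7 = 14.
Non-drop label index = 13005 + 14 = 13019; at 30 labels/s that is 00:07:13:29, i.e. DF 00:07:13;29.

00:07:13;29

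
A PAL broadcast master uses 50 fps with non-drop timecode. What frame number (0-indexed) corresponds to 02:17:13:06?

Total seconds to the label: (2 × 3600 + 17 × 60 + 13) = 8233.
Frame index = 8233 × 50 + 6 = 411656.

frame 411656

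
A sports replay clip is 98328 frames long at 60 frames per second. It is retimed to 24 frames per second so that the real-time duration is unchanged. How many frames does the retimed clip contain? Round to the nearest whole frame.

Frames at target rate = 98328 × (24) / (60) = 196656/5 ≈ 39331.200.
Nearest whole frame: 39331.

39331 frames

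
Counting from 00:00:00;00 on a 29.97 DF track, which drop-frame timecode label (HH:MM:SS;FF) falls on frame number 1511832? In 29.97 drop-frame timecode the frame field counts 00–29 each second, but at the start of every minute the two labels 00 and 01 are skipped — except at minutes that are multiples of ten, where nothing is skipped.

14:00:44;24

Each 10-minute DF block holds 10 × 60 × 30 − 9 × 2 = 17982 frames. 1511832 ÷ 17982 → 84 full blocks, remainder 1344.
Within the partial block the first minute is 1800 frames and each further minute 1798, so 0 further minute boundaries passed. Total skipped labels = 18 × 84 + 2 × 0 = 1512.
Non-drop label index = 1511832 + 1512 = 1513344; at 30 labels/s that is 14:00:44:24, i.e. DF 14:00:44;24.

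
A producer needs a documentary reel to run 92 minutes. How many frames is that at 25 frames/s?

138000 frames

92 min = 5520 s.
Frames = 5520 × 25 = 138000.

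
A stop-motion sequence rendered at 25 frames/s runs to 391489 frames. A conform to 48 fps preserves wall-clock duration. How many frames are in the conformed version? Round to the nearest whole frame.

751659 frames

Frames at target rate = 391489 × (48) / (25) = 18791472/25 ≈ 751658.880.
Nearest whole frame: 751659.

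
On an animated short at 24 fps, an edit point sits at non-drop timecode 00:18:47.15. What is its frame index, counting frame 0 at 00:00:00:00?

27063

Total seconds to the label: (0 × 3600 + 18 × 60 + 47) = 1127.
Frame index = 1127 × 24 + 15 = 27063.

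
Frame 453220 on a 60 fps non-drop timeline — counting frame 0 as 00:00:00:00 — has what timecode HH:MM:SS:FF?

453220 ÷ 60 = 7553 full seconds, remainder 40 frames.
7553 s = 2 h 5 min 53 s.
Timecode: 02:05:53:40.

02:05:53:40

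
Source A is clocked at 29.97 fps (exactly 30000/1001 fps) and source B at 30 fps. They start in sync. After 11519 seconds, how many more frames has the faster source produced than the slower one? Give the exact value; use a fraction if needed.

A emits 30000/1001 × 11519 = 345570000/1001 frames; B emits 30 × 11519 = 345570.
Difference = 345570/1001 frames (≈ 345.2248); B is ahead of A.

345570/1001 frames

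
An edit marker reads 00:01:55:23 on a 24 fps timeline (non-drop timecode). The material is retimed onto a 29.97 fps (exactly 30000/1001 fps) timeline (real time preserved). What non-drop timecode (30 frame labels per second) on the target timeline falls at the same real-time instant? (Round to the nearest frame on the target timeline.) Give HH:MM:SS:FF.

00:01:55:25

Source frame index: (0×3600 + 1×60 + 55) × 24 + 23 = 2783.
Real time: 2783 / (24) = 2783/24 s.
Target frame: (2783/24) × (30000/1001) = 316250/91 ≈ 3475.275 → 3475.
At 30 labels/s: frame 3475 → 00:01:55:25.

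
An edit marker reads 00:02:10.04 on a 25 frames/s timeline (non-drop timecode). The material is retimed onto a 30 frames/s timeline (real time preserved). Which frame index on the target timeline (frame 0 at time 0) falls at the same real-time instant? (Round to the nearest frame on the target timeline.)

frame 3905

Source frame index: (0×3600 + 2×60 + 10) × 25 + 4 = 3254.
Real time: 3254 / (25) = 3254/25 s.
Target frame: (3254/25) × (30) = 19524/5 ≈ 3904.800 → 3905.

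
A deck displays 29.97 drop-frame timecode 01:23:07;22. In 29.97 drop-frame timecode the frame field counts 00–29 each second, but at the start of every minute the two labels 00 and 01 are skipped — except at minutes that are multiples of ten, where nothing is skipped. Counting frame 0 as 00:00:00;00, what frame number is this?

Complete 10-minute blocks: 8, each 17982 frames → 143856.
Remaining 3 whole minutes in the current block: 1800 + 2 × 1798 = 5396 frames.
Within the current minute: 7 × 30 + 22 − 2 = 230 (labels ;00/;01 skipped at this minute). Total = 143856 + 5396 + 230 = 149482.

149482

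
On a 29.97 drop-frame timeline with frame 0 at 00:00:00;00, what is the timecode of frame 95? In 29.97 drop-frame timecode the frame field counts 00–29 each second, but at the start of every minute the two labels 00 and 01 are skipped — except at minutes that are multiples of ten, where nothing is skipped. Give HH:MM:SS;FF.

Ten DF minutes hold 17982 frames, so frame 95 lies in block 0 (frames 0–17981) with 95 frames into that block.
The block's first minute is 1800 frames and the rest 1798 each; 95 frames reaches minute 0, so 0 × 18 + 0 × 2 = 0 labels have been skipped so far.
Adding those back, label number 95 + 0 = 95 at 30 labels/s is 3 s + 5 f = 0 h 0 min 3 s frame 5, i.e. 00:00:03;05.

00:00:03;05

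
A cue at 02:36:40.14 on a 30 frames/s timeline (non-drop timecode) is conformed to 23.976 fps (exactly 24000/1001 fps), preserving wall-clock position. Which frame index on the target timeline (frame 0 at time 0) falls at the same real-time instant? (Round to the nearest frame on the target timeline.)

frame 225386

Source frame index: (2×3600 + 36×60 + 40) × 30 + 14 = 282014.
Real time: 282014 / (30) = 141007/15 s.
Target frame: (141007/15) × (24000/1001) = 225611200/1001 ≈ 225385.814 → 225386.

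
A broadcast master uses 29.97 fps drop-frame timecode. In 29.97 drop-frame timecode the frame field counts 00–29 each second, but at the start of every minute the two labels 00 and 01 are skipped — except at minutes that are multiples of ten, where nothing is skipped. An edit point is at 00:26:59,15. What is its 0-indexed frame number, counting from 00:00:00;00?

As if non-drop at 30 labels/s: (0 × 3600 + 26 × 60 + 59) × 30 + 15 = 48585.
Minute boundaries passed: 26; those not divisible by 10: 26 − 2 = 24; dropped labels = 2 × 24 = 48.
Actual frame index = 48585 − 48 = 48537.

48537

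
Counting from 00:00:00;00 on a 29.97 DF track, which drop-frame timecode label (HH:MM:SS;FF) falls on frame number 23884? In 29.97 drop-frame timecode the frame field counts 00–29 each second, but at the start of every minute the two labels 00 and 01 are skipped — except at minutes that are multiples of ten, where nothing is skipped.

Ten DF minutes hold 17982 frames, so frame 23884 lies in block 1 (frames 17982–35963) with 5902 frames into that block.
The block's first minute is 1800 frames and the rest 1798 each; 5902 frames reaches minute 3, so 1 × 18 + 3 × 2 = 24 labels have been skipped so far.
Adding those back, label number 23884 + 24 = 23908 at 30 labels/s is 796 s + 28 f = 0 h 13 min 16 s frame 28, i.e. 00:13:16;28.

00:13:16;28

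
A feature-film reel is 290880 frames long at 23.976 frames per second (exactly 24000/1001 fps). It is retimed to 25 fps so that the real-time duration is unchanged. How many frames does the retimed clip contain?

303303 frames

Target frames = source frames × (target rate / source rate) = 290880 × (25)/(24000/1001) = 290880 × 1001/960 = 303303.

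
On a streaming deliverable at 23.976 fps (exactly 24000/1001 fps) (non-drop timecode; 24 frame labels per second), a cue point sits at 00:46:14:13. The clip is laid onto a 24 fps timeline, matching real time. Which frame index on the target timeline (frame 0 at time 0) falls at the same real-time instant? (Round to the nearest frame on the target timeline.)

frame 66656

Source frame index: (0×3600 + 46×60 + 14) × 24 + 13 = 66589.
Real time: 66589 / (24000/1001) = 66655589/24000 s.
Target frame: (66655589/24000) × (24) = 66655589/1000 ≈ 66655.589 → 66656.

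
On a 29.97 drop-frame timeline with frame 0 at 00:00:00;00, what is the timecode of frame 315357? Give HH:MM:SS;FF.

Each 10-minute DF block holds 10 × 60 × 30 − 9 × 2 = 17982 frames. 315357 ÷ 17982 → 17 full blocks, remainder 9663.
Within the partial block the first minute is 1800 frames and each further minute 1798, so 5 further minute boundaries passed. Total skipped labels = 18 × 17 + 2 × 5 = 316.
Non-drop label index = 315357 + 316 = 315673; at 30 labels/s that is 02:55:22:13, i.e. DF 02:55:22;13.

02:55:22;13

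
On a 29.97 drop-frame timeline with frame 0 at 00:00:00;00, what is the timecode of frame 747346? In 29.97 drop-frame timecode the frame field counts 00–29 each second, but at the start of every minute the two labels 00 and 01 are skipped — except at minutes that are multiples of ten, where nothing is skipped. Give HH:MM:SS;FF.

Each 10-minute DF block holds 10 × 60 × 30 − 9 × 2 = 17982 frames. 747346 ÷ 17982 → 41 full blocks, remainder 10084.
Within the partial block the first minute is 1800 frames and each further minute 1798, so 5 further minute boundaries passed. Total skipped labels = 18 × 41 + 2 × 5 = 748.
Non-drop label index = 747346 + 748 = 748094; at 30 labels/s that is 06:55:36:14, i.e. DF 06:55:36;14.

06:55:36;14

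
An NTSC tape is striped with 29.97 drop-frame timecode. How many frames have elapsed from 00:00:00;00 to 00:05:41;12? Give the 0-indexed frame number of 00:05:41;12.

10232

As if non-drop at 30 labels/s: (0 × 3600 + 5 × 60 + 41) × 30 + 12 = 10242.
Minute boundaries passed: 5; those not divisible by 10: 5 − 0 = 5; dropped labels = 2 × 5 = 10.
Actual frame index = 10242 − 10 = 10232.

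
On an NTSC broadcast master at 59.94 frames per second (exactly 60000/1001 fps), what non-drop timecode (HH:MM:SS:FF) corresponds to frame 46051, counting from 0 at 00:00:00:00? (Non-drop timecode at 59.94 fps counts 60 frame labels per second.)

00:12:47:31

46051 ÷ 60 = 767 full seconds, remainder 31 frames.
767 s = 0 h 12 min 47 s.
Timecode: 00:12:47:31.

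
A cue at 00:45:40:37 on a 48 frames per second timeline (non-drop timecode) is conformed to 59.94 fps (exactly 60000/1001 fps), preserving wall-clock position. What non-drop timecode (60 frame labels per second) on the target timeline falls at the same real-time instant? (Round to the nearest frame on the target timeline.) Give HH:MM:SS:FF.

Source frame index: (0×3600 + 45×60 + 40) × 48 + 37 = 131557.
Real time: 131557 / (48) = 131557/48 s.
Target frame: (131557/48) × (60000/1001) = 164446250/1001 ≈ 164281.968 → 164282.
At 60 labels/s: frame 164282 → 00:45:38:02.

00:45:38:02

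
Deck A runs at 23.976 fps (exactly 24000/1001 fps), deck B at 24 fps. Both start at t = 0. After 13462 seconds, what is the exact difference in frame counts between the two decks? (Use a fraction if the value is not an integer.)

323088/1001 frames

A emits 24000/1001 × 13462 = 323088000/1001 frames; B emits 24 × 13462 = 323088.
Difference = 323088/1001 frames (≈ 322.7652); B is ahead of A.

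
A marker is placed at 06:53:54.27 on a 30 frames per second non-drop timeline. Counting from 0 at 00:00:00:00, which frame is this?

745047

Total seconds to the label: (6 × 3600 + 53 × 60 + 54) = 24834.
Frame index = 24834 × 30 + 27 = 745047.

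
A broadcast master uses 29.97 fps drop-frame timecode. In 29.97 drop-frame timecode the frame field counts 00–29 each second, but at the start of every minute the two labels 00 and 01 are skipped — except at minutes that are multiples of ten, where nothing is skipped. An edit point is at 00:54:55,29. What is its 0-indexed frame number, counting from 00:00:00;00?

Complete 10-minute blocks: 5, each 17982 frames → 89910.
Remaining 4 whole minutes in the current block: 1800 + 3 × 1798 = 7194 frames.
Within the current minute: 55 × 30 + 29 − 2 = 1677 (labels ;00/;01 skipped at this minute). Total = 89910 + 7194 + 1677 = 98781.

98781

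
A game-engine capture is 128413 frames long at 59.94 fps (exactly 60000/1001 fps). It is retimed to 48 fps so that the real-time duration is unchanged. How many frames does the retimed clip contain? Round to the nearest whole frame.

102833 frames

Frames at target rate = 128413 × (48) / (60000/1001) = 128541413/1250 ≈ 102833.130.
Nearest whole frame: 102833.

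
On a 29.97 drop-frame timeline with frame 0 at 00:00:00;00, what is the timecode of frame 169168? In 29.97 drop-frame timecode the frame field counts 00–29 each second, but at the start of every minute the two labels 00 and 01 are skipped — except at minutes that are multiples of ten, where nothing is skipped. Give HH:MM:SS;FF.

Each 10-minute DF block holds 10 × 60 × 30 − 9 × 2 = 17982 frames. 169168 ÷ 17982 → 9 full blocks, remainder 7330.
Within the partial block the first minute is 1800 frames and each further minute 1798, so 4 further minute boundaries passed. Total skipped labels = 18 × 9 + 2 × 4 = 170.
Non-drop label index = 169168 + 170 = 169338; at 30 labels/s that is 01:34:04:18, i.e. DF 01:34:04;18.

01:34:04;18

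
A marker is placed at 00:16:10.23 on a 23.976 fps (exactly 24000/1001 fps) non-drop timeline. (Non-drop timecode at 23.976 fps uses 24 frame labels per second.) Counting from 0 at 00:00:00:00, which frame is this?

23303

Total seconds to the label: (0 × 3600 + 16 × 60 + 10) = 970.
Frame index = 970 × 24 + 23 = 23303.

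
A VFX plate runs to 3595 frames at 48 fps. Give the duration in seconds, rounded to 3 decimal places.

74.896 seconds

Running time = 3595 × 1/48 = 3595/48 s ≈ 74.896 s.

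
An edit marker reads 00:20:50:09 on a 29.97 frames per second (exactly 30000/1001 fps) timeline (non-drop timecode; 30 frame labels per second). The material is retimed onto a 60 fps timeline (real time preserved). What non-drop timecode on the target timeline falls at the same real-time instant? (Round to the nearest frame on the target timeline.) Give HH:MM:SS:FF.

00:20:51:33

Source frame index: (0×3600 + 20×60 + 50) × 30 + 9 = 37509.
Real time: 37509 / (30000/1001) = 12515503/10000 s.
Target frame: (12515503/10000) × (60) = 37546509/500 ≈ 75093.018 → 75093.
At 60 labels/s: frame 75093 → 00:20:51:33.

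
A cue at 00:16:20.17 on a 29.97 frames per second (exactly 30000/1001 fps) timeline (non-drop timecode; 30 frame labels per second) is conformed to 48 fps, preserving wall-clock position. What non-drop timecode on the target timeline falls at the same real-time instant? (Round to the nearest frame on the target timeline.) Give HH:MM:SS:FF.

00:16:21:26

Source frame index: (0×3600 + 16×60 + 20) × 30 + 17 = 29417.
Real time: 29417 / (30000/1001) = 29446417/30000 s.
Target frame: (29446417/30000) × (48) = 29446417/625 ≈ 47114.267 → 47114.
At 48 labels/s: frame 47114 → 00:16:21:26.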